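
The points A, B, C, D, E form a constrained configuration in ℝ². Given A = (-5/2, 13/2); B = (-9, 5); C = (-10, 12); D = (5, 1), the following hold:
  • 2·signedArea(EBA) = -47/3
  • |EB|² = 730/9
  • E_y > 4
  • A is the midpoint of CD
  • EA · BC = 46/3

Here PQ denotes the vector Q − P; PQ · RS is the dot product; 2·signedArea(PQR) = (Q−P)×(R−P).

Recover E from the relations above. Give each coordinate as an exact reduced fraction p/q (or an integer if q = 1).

E = (0, 14/3)

1. E_x = 0  [2·signedArea(EBA) = -47/3 ∩ EA · BC = 46/3]
2. E_y = 14/3  [2·signedArea(EBA) = -47/3 ∩ EA · BC = 46/3]
   → E = (0, 14/3)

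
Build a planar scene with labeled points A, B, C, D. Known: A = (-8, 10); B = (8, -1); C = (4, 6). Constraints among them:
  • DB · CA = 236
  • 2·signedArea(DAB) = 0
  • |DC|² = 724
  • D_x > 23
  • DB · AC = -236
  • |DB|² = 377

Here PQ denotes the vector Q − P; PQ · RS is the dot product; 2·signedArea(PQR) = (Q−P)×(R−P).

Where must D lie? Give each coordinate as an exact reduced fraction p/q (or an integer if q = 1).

D = (24, -12)

1. D_x = 24  [2·signedArea(DAB) = 0 ∩ DB · AC = -236]
2. D_y = -12  [2·signedArea(DAB) = 0 ∩ DB · AC = -236]
   → D = (24, -12)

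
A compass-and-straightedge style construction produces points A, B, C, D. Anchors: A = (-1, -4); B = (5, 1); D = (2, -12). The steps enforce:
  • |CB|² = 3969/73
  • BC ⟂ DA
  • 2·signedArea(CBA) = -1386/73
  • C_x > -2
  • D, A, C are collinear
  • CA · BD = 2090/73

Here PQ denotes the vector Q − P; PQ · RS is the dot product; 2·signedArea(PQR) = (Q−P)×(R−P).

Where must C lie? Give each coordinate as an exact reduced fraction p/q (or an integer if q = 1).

1. C_x = -139/73  [D, A, C are collinear ∩ BC ⟂ DA]
2. C_y = -116/73  [D, A, C are collinear ∩ BC ⟂ DA]
   → C = (-139/73, -116/73)

C = (-139/73, -116/73)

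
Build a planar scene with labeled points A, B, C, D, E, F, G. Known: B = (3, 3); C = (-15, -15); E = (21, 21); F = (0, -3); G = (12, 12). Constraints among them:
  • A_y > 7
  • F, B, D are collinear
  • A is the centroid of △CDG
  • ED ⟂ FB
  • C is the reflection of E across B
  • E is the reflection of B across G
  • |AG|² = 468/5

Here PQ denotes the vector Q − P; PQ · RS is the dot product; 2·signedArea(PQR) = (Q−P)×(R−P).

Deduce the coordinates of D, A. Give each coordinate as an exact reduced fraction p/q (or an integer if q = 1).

1. D_x = 69/5  [F, B, D are collinear ∩ ED ⟂ FB]
2. D_y = 123/5  [F, B, D are collinear ∩ ED ⟂ FB]
   → D = (69/5, 123/5)
3. A_x = 18/5  [A is the centroid of △CDG]
4. A_y = 36/5  [A is the centroid of △CDG]
   → A = (18/5, 36/5)

A = (18/5, 36/5)
D = (69/5, 123/5)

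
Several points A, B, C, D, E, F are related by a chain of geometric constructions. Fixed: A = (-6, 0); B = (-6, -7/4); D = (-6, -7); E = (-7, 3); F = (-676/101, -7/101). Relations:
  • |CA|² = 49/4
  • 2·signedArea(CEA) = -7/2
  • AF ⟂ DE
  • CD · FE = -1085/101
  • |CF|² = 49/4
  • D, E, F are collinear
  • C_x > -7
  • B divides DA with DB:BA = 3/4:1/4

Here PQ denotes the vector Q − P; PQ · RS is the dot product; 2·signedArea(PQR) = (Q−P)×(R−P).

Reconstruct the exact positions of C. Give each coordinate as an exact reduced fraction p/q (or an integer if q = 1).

1. C_x = -6  [CD · FE = -1085/101 ∩ 2·signedArea(CEA) = -7/2]
2. C_y = -7/2  [CD · FE = -1085/101 ∩ 2·signedArea(CEA) = -7/2]
   → C = (-6, -7/2)

C = (-6, -7/2)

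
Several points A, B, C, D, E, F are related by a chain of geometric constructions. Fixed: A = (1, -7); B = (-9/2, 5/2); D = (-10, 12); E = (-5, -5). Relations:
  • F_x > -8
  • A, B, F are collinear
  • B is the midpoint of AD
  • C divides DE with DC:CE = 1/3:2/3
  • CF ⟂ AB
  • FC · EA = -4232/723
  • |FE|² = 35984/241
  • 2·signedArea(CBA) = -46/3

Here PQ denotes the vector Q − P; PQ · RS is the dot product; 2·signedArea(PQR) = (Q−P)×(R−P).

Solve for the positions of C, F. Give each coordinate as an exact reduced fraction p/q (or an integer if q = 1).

C = (-25/3, 19/3)
F = (-1717/241, 1695/241)

1. C_x = -25/3  [C divides DE with DC:CE = 1/3:2/3]
2. C_y = 19/3  [C divides DE with DC:CE = 1/3:2/3]
   → C = (-25/3, 19/3)
3. F_x = -1717/241  [A, B, F are collinear ∩ CF ⟂ AB]
4. F_y = 1695/241  [A, B, F are collinear ∩ CF ⟂ AB]
   → F = (-1717/241, 1695/241)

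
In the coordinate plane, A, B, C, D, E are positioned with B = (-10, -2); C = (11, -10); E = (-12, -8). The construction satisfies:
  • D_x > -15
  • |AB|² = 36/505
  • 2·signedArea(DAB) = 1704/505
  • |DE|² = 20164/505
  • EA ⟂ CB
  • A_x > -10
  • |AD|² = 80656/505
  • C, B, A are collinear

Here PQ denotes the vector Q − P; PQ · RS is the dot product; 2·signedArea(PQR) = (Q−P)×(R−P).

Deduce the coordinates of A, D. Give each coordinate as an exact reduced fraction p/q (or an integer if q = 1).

1. A_x = -4924/505  [C, B, A are collinear ∩ EA ⟂ CB]
2. A_y = -1058/505  [C, B, A are collinear ∩ EA ⟂ CB]
   → A = (-4924/505, -1058/505)
3. D_x = -7196/505  [line -48/505·x + -126/505·y + -2436/505 = 0 ∩ |DE|² = 20164/505]
4. D_y = -7022/505  [line -48/505·x + -126/505·y + -2436/505 = 0 ∩ |DE|² = 20164/505]
   → D = (-7196/505, -7022/505)

A = (-4924/505, -1058/505)
D = (-7196/505, -7022/505)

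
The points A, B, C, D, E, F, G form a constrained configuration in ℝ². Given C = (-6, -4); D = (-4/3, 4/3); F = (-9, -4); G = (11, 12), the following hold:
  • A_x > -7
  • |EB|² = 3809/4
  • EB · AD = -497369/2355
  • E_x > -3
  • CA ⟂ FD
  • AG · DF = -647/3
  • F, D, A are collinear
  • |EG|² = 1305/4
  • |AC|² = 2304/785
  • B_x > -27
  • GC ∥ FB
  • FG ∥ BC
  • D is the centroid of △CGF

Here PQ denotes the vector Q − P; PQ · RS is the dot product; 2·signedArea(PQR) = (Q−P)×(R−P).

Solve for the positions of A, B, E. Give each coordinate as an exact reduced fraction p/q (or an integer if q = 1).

A = (-5478/785, -2036/785)
B = (-26, -20)
E = (-5/2, 0)

1. A_x = -5478/785  [F, D, A are collinear ∩ CA ⟂ FD]
2. A_y = -2036/785  [F, D, A are collinear ∩ CA ⟂ FD]
   → A = (-5478/785, -2036/785)
3. B_x = -26  [FG ∥ BC ∩ GC ∥ FB]
4. B_y = -20  [FG ∥ BC ∩ GC ∥ FB]
   → B = (-26, -20)
5. E_x = -5/2  [line -13294/2355·x + -9248/2355·y + -6647/471 = 0 ∩ |EG|² = 1305/4]
6. E_y = 0  [line -13294/2355·x + -9248/2355·y + -6647/471 = 0 ∩ |EG|² = 1305/4]
   → E = (-5/2, 0)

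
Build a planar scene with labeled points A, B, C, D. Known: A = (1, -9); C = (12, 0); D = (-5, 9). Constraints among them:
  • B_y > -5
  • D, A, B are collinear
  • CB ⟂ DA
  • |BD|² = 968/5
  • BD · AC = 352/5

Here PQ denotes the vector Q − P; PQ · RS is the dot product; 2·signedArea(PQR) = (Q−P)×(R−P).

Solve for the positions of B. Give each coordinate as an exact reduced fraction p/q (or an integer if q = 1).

1. B_x = -3/5  [D, A, B are collinear ∩ CB ⟂ DA]
2. B_y = -21/5  [D, A, B are collinear ∩ CB ⟂ DA]
   → B = (-3/5, -21/5)

B = (-3/5, -21/5)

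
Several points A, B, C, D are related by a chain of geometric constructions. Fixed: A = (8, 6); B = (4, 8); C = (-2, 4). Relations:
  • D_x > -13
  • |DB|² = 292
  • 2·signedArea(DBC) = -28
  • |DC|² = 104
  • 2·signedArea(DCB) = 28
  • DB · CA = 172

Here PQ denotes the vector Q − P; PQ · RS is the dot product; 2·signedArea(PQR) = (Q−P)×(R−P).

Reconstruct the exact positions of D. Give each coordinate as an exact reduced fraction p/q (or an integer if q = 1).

1. D_x = -12  [2·signedArea(DBC) = -28 ∩ DB · CA = 172]
2. D_y = 2  [2·signedArea(DBC) = -28 ∩ DB · CA = 172]
   → D = (-12, 2)

D = (-12, 2)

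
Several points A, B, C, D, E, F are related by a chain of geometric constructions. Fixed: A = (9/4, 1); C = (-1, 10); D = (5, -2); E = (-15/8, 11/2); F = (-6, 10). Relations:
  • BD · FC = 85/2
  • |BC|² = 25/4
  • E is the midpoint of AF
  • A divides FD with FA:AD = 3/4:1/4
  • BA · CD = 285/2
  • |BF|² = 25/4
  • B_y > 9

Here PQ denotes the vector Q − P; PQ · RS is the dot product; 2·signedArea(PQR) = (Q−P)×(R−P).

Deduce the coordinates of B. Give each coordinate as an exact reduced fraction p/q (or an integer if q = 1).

B = (-7/2, 10)

1. B_x = -7/2  [BD · FC = 85/2 ∩ BA · CD = 285/2]
2. B_y = 10  [BD · FC = 85/2 ∩ BA · CD = 285/2]
   → B = (-7/2, 10)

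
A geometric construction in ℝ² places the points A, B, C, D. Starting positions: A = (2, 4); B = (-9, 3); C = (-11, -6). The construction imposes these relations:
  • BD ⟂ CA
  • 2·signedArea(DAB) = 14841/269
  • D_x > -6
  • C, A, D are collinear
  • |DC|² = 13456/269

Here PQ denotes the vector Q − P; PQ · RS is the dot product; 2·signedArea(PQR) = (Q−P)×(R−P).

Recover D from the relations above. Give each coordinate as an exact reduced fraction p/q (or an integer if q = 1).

1. D_x = -1451/269  [C, A, D are collinear ∩ BD ⟂ CA]
2. D_y = -454/269  [C, A, D are collinear ∩ BD ⟂ CA]
   → D = (-1451/269, -454/269)

D = (-1451/269, -454/269)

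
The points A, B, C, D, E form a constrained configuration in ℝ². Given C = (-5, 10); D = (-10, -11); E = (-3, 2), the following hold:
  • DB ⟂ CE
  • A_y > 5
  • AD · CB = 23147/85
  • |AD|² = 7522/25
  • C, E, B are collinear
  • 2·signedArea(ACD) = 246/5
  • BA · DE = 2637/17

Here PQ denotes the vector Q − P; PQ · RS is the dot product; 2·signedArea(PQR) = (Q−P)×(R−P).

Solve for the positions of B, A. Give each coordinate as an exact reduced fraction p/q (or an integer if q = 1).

A = (-19/5, 26/5)
B = (-6/17, -146/17)

1. B_x = -6/17  [C, E, B are collinear ∩ DB ⟂ CE]
2. B_y = -146/17  [C, E, B are collinear ∩ DB ⟂ CE]
   → B = (-6/17, -146/17)
3. A_x = -19/5  [2·signedArea(ACD) = 246/5 ∩ AD · CB = 23147/85]
4. A_y = 26/5  [2·signedArea(ACD) = 246/5 ∩ AD · CB = 23147/85]
   → A = (-19/5, 26/5)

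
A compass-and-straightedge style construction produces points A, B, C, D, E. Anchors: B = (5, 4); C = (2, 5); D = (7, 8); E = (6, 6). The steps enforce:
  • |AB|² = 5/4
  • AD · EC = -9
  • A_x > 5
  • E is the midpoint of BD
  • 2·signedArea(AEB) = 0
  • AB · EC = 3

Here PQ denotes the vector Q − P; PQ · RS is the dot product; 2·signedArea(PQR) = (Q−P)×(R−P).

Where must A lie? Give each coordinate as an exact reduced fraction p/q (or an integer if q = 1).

1. A_x = 11/2  [2·signedArea(AEB) = 0 ∩ AD · EC = -9]
2. A_y = 5  [2·signedArea(AEB) = 0 ∩ AD · EC = -9]
   → A = (11/2, 5)

A = (11/2, 5)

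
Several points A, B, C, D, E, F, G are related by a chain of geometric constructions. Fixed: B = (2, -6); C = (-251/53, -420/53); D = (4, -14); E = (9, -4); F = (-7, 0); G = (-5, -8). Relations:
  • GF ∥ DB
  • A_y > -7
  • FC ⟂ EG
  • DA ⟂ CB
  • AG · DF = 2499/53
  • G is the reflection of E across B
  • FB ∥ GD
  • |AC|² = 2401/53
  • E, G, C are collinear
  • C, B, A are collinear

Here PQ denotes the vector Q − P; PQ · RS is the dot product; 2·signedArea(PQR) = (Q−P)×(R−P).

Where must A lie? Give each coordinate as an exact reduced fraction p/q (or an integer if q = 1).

A = (92/53, -322/53)

1. A_x = 92/53  [C, B, A are collinear ∩ DA ⟂ CB]
2. A_y = -322/53  [C, B, A are collinear ∩ DA ⟂ CB]
   → A = (92/53, -322/53)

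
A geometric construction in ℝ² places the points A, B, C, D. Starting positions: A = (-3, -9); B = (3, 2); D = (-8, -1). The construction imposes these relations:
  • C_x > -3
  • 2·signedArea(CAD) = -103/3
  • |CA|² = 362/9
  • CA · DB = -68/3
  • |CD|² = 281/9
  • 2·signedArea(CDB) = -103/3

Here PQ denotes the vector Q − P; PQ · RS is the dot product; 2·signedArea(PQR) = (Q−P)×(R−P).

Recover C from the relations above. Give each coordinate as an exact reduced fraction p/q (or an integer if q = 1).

1. C_x = -8/3  [2·signedArea(CAD) = -103/3 ∩ CA · DB = -68/3]
2. C_y = -8/3  [2·signedArea(CAD) = -103/3 ∩ CA · DB = -68/3]
   → C = (-8/3, -8/3)

C = (-8/3, -8/3)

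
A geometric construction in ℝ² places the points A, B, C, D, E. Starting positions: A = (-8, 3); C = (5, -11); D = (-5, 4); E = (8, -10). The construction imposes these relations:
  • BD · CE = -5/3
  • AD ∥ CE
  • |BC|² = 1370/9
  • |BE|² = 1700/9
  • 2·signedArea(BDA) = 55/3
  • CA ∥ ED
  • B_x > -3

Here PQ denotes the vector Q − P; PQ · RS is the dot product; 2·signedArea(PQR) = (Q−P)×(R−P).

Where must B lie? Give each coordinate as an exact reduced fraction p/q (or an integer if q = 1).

1. B_x = -8/3  [BD · CE = -5/3 ∩ 2·signedArea(BDA) = 55/3]
2. B_y = -4/3  [BD · CE = -5/3 ∩ 2·signedArea(BDA) = 55/3]
   → B = (-8/3, -4/3)

B = (-8/3, -4/3)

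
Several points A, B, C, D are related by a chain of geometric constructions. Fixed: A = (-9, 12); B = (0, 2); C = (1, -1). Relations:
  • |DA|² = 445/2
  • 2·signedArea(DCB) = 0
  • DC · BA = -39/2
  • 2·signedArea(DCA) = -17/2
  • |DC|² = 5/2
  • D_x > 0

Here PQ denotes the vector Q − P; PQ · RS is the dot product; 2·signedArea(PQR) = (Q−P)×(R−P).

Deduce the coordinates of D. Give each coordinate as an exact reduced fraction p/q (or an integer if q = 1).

1. D_x = 1/2  [2·signedArea(DCB) = 0 ∩ DC · BA = -39/2]
2. D_y = 1/2  [2·signedArea(DCB) = 0 ∩ DC · BA = -39/2]
   → D = (1/2, 1/2)

D = (1/2, 1/2)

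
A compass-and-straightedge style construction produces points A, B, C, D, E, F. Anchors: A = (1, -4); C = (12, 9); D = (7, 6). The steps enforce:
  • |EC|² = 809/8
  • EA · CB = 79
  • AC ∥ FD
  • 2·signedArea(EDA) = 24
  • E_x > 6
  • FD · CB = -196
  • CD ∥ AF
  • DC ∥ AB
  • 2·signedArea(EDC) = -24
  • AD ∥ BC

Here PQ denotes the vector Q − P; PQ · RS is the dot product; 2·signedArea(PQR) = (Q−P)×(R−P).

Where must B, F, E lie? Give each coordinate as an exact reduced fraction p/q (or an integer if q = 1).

B = (6, -1)
E = (25/4, 3/4)
F = (-4, -7)

1. B_x = 6  [AD ∥ BC ∩ DC ∥ AB]
2. B_y = -1  [AD ∥ BC ∩ DC ∥ AB]
   → B = (6, -1)
3. F_x = -4  [AC ∥ FD ∩ CD ∥ AF]
4. F_y = -7  [AC ∥ FD ∩ CD ∥ AF]
   → F = (-4, -7)
5. E_x = 25/4  [EA · CB = 79 ∩ 2·signedArea(EDC) = -24]
6. E_y = 3/4  [EA · CB = 79 ∩ 2·signedArea(EDC) = -24]
   → E = (25/4, 3/4)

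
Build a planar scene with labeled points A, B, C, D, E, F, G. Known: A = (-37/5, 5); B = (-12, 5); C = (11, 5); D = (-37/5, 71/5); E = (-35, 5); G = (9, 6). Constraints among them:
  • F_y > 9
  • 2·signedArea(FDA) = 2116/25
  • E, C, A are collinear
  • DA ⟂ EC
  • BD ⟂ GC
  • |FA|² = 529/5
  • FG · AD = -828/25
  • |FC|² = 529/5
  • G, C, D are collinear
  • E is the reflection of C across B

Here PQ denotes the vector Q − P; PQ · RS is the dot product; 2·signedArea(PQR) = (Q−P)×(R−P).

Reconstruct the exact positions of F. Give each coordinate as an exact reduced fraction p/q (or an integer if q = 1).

1. F_x = 9/5  [FG · AD = -828/25 ∩ 2·signedArea(FDA) = 2116/25]
2. F_y = 48/5  [FG · AD = -828/25 ∩ 2·signedArea(FDA) = 2116/25]
   → F = (9/5, 48/5)

F = (9/5, 48/5)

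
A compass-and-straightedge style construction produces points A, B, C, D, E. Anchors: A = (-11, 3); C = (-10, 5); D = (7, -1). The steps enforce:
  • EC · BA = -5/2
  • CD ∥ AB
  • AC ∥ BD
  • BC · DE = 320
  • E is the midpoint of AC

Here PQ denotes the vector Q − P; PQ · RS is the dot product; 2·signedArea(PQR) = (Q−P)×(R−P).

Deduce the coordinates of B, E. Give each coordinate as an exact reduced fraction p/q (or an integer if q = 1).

1. B_x = 6  [AC ∥ BD ∩ CD ∥ AB]
2. B_y = -3  [AC ∥ BD ∩ CD ∥ AB]
   → B = (6, -3)
3. E_x = -21/2  [E is the midpoint of AC]
4. E_y = 4  [E is the midpoint of AC]
   → E = (-21/2, 4)

B = (6, -3)
E = (-21/2, 4)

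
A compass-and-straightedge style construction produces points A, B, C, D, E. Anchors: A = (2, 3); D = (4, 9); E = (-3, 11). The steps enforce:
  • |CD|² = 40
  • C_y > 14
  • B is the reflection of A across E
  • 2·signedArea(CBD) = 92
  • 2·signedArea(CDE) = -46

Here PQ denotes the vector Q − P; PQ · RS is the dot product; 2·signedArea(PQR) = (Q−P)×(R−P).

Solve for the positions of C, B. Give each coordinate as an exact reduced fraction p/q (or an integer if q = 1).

1. B_x = -8  [B is the reflection of A across E]
2. B_y = 19  [B is the reflection of A across E]
   → B = (-8, 19)
3. C_x = 6  [2·signedArea(CDE) = -46 ∩ 2·signedArea(CBD) = 92]
4. C_y = 15  [2·signedArea(CDE) = -46 ∩ 2·signedArea(CBD) = 92]
   → C = (6, 15)

B = (-8, 19)
C = (6, 15)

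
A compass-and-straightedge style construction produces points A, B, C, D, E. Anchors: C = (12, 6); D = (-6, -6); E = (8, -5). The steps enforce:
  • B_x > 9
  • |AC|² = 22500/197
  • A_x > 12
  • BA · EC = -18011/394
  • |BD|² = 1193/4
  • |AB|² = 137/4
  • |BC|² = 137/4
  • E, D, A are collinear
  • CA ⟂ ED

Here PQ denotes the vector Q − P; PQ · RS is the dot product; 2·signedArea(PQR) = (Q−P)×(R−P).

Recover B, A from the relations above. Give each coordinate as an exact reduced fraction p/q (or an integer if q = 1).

1. A_x = 2514/197  [E, D, A are collinear ∩ CA ⟂ ED]
2. A_y = -918/197  [E, D, A are collinear ∩ CA ⟂ ED]
   → A = (2514/197, -918/197)
3. B_x = 10  [line -4·x + -11·y + 91/2 = 0 ∩ |BD|² = 1193/4]
4. B_y = 1/2  [line -4·x + -11·y + 91/2 = 0 ∩ |BD|² = 1193/4]
   → B = (10, 1/2)

A = (2514/197, -918/197)
B = (10, 1/2)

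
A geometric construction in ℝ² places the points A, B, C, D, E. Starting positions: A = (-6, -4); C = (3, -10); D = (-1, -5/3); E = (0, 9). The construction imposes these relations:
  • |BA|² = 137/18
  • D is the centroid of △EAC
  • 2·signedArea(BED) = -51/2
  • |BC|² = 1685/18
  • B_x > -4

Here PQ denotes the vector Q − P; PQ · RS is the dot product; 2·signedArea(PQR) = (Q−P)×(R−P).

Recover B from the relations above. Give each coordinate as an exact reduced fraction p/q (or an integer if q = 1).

1. B_x = -7/2  [line 32/3·x + -1·y + 69/2 = 0 ∩ |BC|² = 1685/18]
2. B_y = -17/6  [line 32/3·x + -1·y + 69/2 = 0 ∩ |BC|² = 1685/18]
   → B = (-7/2, -17/6)

B = (-7/2, -17/6)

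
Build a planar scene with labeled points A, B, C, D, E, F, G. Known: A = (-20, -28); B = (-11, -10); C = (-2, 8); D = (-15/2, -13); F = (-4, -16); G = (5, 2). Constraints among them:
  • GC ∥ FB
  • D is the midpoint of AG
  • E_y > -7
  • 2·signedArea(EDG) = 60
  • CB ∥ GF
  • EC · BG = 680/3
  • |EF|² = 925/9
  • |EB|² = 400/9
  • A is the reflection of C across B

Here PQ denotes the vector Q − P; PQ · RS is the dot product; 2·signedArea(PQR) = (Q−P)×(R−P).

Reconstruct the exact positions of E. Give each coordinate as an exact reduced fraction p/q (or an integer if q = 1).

1. E_x = -17/3  [2·signedArea(EDG) = 60 ∩ EC · BG = 680/3]
2. E_y = -6  [2·signedArea(EDG) = 60 ∩ EC · BG = 680/3]
   → E = (-17/3, -6)

E = (-17/3, -6)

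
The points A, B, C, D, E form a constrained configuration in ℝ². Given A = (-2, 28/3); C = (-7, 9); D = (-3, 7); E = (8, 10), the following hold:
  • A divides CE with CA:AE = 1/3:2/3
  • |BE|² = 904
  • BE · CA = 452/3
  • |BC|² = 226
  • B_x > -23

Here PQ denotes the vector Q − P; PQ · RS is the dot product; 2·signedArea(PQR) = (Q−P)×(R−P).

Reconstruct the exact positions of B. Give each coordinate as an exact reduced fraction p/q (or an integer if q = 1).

B = (-22, 8)

1. B_x = -22  [line -5·x + -1/3·y + -322/3 = 0 ∩ |BC|² = 226]
2. B_y = 8  [line -5·x + -1/3·y + -322/3 = 0 ∩ |BC|² = 226]
   → B = (-22, 8)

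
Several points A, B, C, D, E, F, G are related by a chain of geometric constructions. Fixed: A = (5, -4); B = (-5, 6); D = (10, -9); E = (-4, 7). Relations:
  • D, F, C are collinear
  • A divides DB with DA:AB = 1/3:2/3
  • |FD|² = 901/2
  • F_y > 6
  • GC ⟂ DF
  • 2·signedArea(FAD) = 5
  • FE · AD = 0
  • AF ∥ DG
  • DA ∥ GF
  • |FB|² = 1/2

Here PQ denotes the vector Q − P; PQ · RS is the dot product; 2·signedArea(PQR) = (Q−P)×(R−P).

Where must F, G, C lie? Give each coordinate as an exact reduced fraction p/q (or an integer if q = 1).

1. F_x = -9/2  [FE · AD = 0 ∩ 2·signedArea(FAD) = 5]
2. F_y = 13/2  [FE · AD = 0 ∩ 2·signedArea(FAD) = 5]
   → F = (-9/2, 13/2)
3. G_x = 1/2  [DA ∥ GF ∩ AF ∥ DG]
4. G_y = 3/2  [DA ∥ GF ∩ AF ∥ DG]
   → G = (1/2, 3/2)
5. C_x = 591/1802  [D, F, C are collinear ∩ GC ⟂ DF]
6. C_y = 2413/1802  [D, F, C are collinear ∩ GC ⟂ DF]
   → C = (591/1802, 2413/1802)

C = (591/1802, 2413/1802)
F = (-9/2, 13/2)
G = (1/2, 3/2)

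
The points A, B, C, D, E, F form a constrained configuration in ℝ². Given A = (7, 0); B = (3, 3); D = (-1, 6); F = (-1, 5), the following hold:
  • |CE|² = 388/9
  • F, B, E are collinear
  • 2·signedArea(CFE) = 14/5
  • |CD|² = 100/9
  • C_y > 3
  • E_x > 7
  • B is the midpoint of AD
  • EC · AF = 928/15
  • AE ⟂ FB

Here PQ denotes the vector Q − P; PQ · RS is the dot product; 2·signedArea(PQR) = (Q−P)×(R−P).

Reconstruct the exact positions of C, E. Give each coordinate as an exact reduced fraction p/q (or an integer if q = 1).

1. E_x = 37/5  [F, B, E are collinear ∩ AE ⟂ FB]
2. E_y = 4/5  [F, B, E are collinear ∩ AE ⟂ FB]
   → E = (37/5, 4/5)
3. C_x = 5/3  [2·signedArea(CFE) = 14/5 ∩ EC · AF = 928/15]
4. C_y = 4  [2·signedArea(CFE) = 14/5 ∩ EC · AF = 928/15]
   → C = (5/3, 4)

C = (5/3, 4)
E = (37/5, 4/5)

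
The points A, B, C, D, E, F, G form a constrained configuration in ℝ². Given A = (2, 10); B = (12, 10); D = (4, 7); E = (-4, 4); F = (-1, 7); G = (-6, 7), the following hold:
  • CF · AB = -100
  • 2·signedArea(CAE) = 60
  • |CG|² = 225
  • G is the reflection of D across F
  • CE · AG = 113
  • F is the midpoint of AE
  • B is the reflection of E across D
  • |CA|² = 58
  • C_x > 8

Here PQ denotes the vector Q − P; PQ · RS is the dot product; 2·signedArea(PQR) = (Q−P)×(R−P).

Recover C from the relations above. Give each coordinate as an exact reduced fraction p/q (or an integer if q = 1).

1. C_x = 9  [CE · AG = 113 ∩ 2·signedArea(CAE) = 60]
2. C_y = 7  [CE · AG = 113 ∩ 2·signedArea(CAE) = 60]
   → C = (9, 7)

C = (9, 7)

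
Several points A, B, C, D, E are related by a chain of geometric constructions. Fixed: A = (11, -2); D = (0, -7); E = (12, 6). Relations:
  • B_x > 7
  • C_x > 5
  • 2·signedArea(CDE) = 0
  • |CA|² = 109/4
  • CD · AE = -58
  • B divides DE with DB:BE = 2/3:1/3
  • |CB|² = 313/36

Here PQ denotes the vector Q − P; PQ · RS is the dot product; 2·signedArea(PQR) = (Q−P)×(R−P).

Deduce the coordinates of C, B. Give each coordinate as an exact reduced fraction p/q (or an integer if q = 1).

1. C_x = 6  [2·signedArea(CDE) = 0 ∩ CD · AE = -58]
2. C_y = -1/2  [2·signedArea(CDE) = 0 ∩ CD · AE = -58]
   → C = (6, -1/2)
3. B_x = 8  [B divides DE with DB:BE = 2/3:1/3]
4. B_y = 5/3  [B divides DE with DB:BE = 2/3:1/3]
   → B = (8, 5/3)

B = (8, 5/3)
C = (6, -1/2)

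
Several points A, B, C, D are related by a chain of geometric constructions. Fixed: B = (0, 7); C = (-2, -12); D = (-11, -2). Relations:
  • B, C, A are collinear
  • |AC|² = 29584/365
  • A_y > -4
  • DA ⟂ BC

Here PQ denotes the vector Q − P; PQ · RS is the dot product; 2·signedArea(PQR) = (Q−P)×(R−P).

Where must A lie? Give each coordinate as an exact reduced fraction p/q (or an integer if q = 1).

A = (-386/365, -1112/365)

1. A_x = -386/365  [B, C, A are collinear ∩ DA ⟂ BC]
2. A_y = -1112/365  [B, C, A are collinear ∩ DA ⟂ BC]
   → A = (-386/365, -1112/365)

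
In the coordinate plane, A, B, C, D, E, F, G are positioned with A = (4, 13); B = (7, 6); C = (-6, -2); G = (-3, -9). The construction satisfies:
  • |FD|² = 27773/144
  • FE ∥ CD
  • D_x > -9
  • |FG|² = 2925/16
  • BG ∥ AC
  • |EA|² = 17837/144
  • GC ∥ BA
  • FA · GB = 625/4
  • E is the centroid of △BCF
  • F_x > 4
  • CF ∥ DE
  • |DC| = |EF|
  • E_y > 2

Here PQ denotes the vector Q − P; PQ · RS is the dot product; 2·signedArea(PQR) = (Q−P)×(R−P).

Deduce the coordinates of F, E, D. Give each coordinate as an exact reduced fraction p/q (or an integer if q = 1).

D = (-26/3, -13/6)
E = (11/6, 25/12)
F = (9/2, 9/4)

1. F_x = 9/2  [line -10·x + -15·y + 315/4 = 0 ∩ |FG|² = 2925/16]
2. F_y = 9/4  [line -10·x + -15·y + 315/4 = 0 ∩ |FG|² = 2925/16]
   → F = (9/2, 9/4)
3. E_x = 11/6  [E is the centroid of △BCF]
4. E_y = 25/12  [E is the centroid of △BCF]
   → E = (11/6, 25/12)
5. D_x = -26/3  [CF ∥ DE ∩ FE ∥ CD]
6. D_y = -13/6  [CF ∥ DE ∩ FE ∥ CD]
   → D = (-26/3, -13/6)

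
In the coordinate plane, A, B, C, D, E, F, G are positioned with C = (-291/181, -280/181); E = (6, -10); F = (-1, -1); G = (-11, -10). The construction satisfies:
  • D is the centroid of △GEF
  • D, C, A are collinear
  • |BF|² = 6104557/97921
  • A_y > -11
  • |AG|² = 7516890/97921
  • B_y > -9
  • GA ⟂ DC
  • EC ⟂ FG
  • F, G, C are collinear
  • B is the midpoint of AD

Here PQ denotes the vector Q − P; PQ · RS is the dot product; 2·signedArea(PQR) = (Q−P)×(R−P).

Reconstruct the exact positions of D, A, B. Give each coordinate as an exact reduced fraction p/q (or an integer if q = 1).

1. D_x = -2  [D is the centroid of △GEF]
2. D_y = -7  [D is the centroid of △GEF]
   → D = (-2, -7)
3. A_x = -221402/97921  [D, C, A are collinear ∩ GA ⟂ DC]
4. A_y = -1040767/97921  [D, C, A are collinear ∩ GA ⟂ DC]
   → A = (-221402/97921, -1040767/97921)
5. B_x = -208622/97921  [B is the midpoint of AD]
6. B_y = -863107/97921  [B is the midpoint of AD]
   → B = (-208622/97921, -863107/97921)

A = (-221402/97921, -1040767/97921)
B = (-208622/97921, -863107/97921)
D = (-2, -7)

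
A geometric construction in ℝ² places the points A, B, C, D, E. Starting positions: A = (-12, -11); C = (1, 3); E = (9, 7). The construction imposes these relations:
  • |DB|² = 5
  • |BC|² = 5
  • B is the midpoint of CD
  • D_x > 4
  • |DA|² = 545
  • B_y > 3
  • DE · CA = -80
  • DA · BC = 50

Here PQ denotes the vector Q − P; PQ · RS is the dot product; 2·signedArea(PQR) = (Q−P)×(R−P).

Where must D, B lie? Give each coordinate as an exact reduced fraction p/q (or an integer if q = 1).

1. D_x = 5  [line 13·x + 14·y + -135 = 0 ∩ |DA|² = 545]
2. D_y = 5  [line 13·x + 14·y + -135 = 0 ∩ |DA|² = 545]
   → D = (5, 5)
3. B_x = 3  [B is the midpoint of CD]
4. B_y = 4  [B is the midpoint of CD]
   → B = (3, 4)

B = (3, 4)
D = (5, 5)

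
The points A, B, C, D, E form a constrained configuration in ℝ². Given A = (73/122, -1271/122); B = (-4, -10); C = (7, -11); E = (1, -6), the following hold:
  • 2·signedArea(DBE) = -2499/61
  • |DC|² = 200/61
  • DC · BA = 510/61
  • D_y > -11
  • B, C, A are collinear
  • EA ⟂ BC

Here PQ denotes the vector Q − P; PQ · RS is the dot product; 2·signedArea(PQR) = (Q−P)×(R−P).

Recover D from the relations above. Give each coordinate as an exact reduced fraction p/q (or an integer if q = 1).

D = (317/61, -661/61)

1. D_x = 317/61  [DC · BA = 510/61 ∩ 2·signedArea(DBE) = -2499/61]
2. D_y = -661/61  [DC · BA = 510/61 ∩ 2·signedArea(DBE) = -2499/61]
   → D = (317/61, -661/61)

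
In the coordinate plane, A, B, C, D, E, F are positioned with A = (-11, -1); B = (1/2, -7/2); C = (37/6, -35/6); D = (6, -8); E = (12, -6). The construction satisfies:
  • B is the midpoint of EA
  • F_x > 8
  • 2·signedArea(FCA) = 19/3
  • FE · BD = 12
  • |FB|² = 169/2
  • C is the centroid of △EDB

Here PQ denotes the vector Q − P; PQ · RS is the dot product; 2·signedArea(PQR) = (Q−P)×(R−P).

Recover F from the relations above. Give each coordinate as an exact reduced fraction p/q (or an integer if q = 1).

1. F_x = 9  [FE · BD = 12 ∩ 2·signedArea(FCA) = 19/3]
2. F_y = -7  [FE · BD = 12 ∩ 2·signedArea(FCA) = 19/3]
   → F = (9, -7)

F = (9, -7)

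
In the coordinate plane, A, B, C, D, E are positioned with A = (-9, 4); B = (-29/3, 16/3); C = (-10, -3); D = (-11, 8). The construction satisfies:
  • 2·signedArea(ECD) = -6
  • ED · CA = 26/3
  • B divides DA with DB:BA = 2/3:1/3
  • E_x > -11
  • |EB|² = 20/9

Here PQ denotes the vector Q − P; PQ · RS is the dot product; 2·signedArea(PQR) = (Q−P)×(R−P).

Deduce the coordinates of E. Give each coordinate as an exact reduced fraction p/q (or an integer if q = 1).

1. E_x = -31/3  [2·signedArea(ECD) = -6 ∩ ED · CA = 26/3]
2. E_y = 20/3  [2·signedArea(ECD) = -6 ∩ ED · CA = 26/3]
   → E = (-31/3, 20/3)

E = (-31/3, 20/3)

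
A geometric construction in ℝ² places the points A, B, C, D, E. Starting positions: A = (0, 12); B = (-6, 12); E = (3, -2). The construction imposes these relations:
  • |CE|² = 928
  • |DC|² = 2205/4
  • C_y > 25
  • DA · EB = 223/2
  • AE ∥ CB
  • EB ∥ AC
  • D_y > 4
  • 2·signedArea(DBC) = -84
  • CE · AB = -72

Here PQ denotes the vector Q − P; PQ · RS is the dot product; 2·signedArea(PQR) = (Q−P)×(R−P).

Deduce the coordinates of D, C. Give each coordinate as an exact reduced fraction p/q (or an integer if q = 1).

1. C_x = -9  [AE ∥ CB ∩ EB ∥ AC]
2. C_y = 26  [AE ∥ CB ∩ EB ∥ AC]
   → C = (-9, 26)
3. D_x = 3/2  [2·signedArea(DBC) = -84 ∩ DA · EB = 223/2]
4. D_y = 5  [2·signedArea(DBC) = -84 ∩ DA · EB = 223/2]
   → D = (3/2, 5)

C = (-9, 26)
D = (3/2, 5)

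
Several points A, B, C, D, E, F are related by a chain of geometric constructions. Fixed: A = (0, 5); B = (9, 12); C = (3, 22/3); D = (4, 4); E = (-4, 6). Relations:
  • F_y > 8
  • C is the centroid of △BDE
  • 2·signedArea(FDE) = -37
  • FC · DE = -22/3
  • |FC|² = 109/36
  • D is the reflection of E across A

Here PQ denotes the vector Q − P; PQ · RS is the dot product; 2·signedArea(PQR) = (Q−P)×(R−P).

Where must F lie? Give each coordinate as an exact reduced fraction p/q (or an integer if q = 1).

F = (5/2, 9)

1. F_x = 5/2  [2·signedArea(FDE) = -37 ∩ FC · DE = -22/3]
2. F_y = 9  [2·signedArea(FDE) = -37 ∩ FC · DE = -22/3]
   → F = (5/2, 9)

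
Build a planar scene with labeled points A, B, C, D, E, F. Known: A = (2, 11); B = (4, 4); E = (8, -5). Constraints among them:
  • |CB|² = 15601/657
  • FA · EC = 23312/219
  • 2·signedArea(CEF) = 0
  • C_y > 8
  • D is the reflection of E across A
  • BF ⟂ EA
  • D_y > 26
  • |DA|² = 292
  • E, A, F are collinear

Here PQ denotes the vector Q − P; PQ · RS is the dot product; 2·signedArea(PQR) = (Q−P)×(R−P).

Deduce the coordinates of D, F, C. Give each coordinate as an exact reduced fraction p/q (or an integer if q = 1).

1. D_x = -4  [D is the reflection of E across A]
2. D_y = 27  [D is the reflection of E across A]
   → D = (-4, 27)
3. F_x = 332/73  [E, A, F are collinear ∩ BF ⟂ EA]
4. F_y = 307/73  [E, A, F are collinear ∩ BF ⟂ EA]
   → F = (332/73, 307/73)
5. C_x = 208/73  [2·signedArea(CEF) = 0 ∩ FA · EC = 23312/219]
6. C_y = 1913/219  [2·signedArea(CEF) = 0 ∩ FA · EC = 23312/219]
   → C = (208/73, 1913/219)

C = (208/73, 1913/219)
D = (-4, 27)
F = (332/73, 307/73)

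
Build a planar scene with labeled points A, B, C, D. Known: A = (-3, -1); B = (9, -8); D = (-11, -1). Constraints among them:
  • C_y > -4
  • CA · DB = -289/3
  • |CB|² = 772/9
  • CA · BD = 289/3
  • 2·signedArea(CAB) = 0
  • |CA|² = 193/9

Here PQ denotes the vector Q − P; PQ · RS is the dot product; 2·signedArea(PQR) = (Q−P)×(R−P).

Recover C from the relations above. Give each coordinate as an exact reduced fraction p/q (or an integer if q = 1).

1. C_x = 1  [2·signedArea(CAB) = 0 ∩ CA · BD = 289/3]
2. C_y = -10/3  [2·signedArea(CAB) = 0 ∩ CA · BD = 289/3]
   → C = (1, -10/3)

C = (1, -10/3)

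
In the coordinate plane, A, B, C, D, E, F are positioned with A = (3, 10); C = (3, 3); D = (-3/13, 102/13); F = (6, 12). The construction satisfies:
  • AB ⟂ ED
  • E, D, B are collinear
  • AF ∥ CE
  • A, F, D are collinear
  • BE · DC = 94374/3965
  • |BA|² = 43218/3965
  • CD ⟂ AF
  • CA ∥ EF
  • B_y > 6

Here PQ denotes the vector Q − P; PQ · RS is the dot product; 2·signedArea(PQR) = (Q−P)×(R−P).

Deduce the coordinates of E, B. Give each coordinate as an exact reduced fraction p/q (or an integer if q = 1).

1. E_x = 6  [CA ∥ EF ∩ AF ∥ CE]
2. E_y = 5  [CA ∥ EF ∩ AF ∥ CE]
   → E = (6, 5)
3. B_x = 6456/3965  [E, D, B are collinear ∩ AB ⟂ ED]
4. B_y = 27743/3965  [E, D, B are collinear ∩ AB ⟂ ED]
   → B = (6456/3965, 27743/3965)

B = (6456/3965, 27743/3965)
E = (6, 5)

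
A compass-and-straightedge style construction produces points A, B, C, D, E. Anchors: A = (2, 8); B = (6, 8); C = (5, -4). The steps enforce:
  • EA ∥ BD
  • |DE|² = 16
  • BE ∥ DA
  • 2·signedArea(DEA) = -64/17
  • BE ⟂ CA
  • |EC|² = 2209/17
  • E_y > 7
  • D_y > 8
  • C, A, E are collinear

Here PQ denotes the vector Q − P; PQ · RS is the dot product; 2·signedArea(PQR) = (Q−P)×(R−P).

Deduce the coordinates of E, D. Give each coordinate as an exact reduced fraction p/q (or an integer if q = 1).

D = (98/17, 152/17)
E = (38/17, 120/17)

1. E_x = 38/17  [C, A, E are collinear ∩ BE ⟂ CA]
2. E_y = 120/17  [C, A, E are collinear ∩ BE ⟂ CA]
   → E = (38/17, 120/17)
3. D_x = 98/17  [BE ∥ DA ∩ EA ∥ BD]
4. D_y = 152/17  [BE ∥ DA ∩ EA ∥ BD]
   → D = (98/17, 152/17)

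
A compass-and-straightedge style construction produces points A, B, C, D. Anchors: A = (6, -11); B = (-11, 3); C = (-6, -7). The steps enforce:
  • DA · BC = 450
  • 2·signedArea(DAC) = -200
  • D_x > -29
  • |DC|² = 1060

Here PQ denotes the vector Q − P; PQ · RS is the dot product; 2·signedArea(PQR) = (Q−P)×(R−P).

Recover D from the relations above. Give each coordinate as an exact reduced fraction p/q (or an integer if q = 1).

1. D_x = -28  [2·signedArea(DAC) = -200 ∩ DA · BC = 450]
2. D_y = 17  [2·signedArea(DAC) = -200 ∩ DA · BC = 450]
   → D = (-28, 17)

D = (-28, 17)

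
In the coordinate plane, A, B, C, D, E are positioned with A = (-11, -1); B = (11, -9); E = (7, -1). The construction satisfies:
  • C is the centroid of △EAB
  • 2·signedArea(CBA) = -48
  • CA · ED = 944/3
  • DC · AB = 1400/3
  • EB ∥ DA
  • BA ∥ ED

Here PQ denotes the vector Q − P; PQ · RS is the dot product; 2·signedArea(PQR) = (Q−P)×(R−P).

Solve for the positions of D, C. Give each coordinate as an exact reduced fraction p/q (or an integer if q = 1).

1. D_x = -15  [EB ∥ DA ∩ BA ∥ ED]
2. D_y = 7  [EB ∥ DA ∩ BA ∥ ED]
   → D = (-15, 7)
3. C_x = 7/3  [C is the centroid of △EAB]
4. C_y = -11/3  [C is the centroid of △EAB]
   → C = (7/3, -11/3)

C = (7/3, -11/3)
D = (-15, 7)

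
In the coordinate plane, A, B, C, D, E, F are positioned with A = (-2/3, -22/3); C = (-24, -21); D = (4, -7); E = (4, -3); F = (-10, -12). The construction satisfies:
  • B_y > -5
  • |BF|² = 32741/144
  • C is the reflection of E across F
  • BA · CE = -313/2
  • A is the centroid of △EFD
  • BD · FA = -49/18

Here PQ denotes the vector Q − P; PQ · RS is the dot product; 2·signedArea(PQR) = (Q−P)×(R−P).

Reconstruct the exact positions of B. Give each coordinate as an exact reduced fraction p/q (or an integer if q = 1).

1. B_x = 17/6  [BA · CE = -313/2 ∩ BD · FA = -49/18]
2. B_y = -49/12  [BA · CE = -313/2 ∩ BD · FA = -49/18]
   → B = (17/6, -49/12)

B = (17/6, -49/12)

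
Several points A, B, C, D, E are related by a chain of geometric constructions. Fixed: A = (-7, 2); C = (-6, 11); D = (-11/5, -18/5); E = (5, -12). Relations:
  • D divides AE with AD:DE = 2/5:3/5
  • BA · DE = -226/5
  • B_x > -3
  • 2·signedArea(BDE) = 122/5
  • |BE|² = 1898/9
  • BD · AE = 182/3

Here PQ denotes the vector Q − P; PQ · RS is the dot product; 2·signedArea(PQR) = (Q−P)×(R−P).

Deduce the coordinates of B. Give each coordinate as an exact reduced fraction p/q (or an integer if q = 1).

B = (-8/3, 1/3)

1. B_x = -8/3  [BA · DE = -226/5 ∩ 2·signedArea(BDE) = 122/5]
2. B_y = 1/3  [BA · DE = -226/5 ∩ 2·signedArea(BDE) = 122/5]
   → B = (-8/3, 1/3)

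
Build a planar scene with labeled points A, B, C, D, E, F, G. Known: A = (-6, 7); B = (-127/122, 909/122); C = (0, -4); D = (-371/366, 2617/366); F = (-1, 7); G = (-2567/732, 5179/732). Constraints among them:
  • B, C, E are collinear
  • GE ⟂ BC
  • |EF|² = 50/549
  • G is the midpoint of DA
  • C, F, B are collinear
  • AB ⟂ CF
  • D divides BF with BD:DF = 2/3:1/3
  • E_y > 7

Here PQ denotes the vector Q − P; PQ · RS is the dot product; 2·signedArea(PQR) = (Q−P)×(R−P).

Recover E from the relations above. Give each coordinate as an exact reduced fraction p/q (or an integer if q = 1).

E = (-188/183, 1336/183)

1. E_x = -188/183  [B, C, E are collinear ∩ GE ⟂ BC]
2. E_y = 1336/183  [B, C, E are collinear ∩ GE ⟂ BC]
   → E = (-188/183, 1336/183)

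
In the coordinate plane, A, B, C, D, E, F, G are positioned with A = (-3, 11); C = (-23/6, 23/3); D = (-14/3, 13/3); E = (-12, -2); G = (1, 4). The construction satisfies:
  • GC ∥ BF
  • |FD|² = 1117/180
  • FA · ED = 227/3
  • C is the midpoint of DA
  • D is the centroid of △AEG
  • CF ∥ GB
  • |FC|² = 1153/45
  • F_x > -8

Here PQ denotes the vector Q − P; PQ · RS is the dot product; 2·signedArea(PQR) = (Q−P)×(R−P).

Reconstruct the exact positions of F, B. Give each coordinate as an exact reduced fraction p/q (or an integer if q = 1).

1. F_x = -71/10  [line -22/3·x + -19/3·y + -28 = 0 ∩ |FC|² = 1153/45]
2. F_y = 19/5  [line -22/3·x + -19/3·y + -28 = 0 ∩ |FC|² = 1153/45]
   → F = (-71/10, 19/5)
3. B_x = -34/15  [GC ∥ BF ∩ CF ∥ GB]
4. B_y = 2/15  [GC ∥ BF ∩ CF ∥ GB]
   → B = (-34/15, 2/15)

B = (-34/15, 2/15)
F = (-71/10, 19/5)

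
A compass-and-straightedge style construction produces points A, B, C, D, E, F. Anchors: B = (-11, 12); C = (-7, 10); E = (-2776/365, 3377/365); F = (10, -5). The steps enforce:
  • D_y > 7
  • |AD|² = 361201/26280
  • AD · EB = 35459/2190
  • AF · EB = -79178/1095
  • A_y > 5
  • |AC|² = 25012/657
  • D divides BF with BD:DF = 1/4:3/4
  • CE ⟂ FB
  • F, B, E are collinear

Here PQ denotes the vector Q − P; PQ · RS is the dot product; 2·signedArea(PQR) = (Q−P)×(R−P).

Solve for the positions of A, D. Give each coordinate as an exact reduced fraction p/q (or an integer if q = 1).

A = (-1047/365, 5932/1095)
D = (-23/4, 31/4)

1. D_x = -23/4  [D divides BF with BD:DF = 1/4:3/4]
2. D_y = 31/4  [D divides BF with BD:DF = 1/4:3/4]
   → D = (-23/4, 31/4)
3. A_x = -1047/365  [line 1239/365·x + -1003/365·y + 26963/1095 = 0 ∩ |AD|² = 361201/26280]
4. A_y = 5932/1095  [line 1239/365·x + -1003/365·y + 26963/1095 = 0 ∩ |AD|² = 361201/26280]
   → A = (-1047/365, 5932/1095)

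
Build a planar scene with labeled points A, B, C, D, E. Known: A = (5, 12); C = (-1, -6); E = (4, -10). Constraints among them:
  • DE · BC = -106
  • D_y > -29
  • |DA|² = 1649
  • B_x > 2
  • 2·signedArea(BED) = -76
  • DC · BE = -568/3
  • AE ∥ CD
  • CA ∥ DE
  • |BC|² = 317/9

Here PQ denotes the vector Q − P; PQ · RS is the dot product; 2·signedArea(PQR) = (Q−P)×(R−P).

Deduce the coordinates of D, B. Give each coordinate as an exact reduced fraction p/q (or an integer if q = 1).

B = (8/3, -4/3)
D = (-2, -28)

1. D_x = -2  [CA ∥ DE ∩ AE ∥ CD]
2. D_y = -28  [CA ∥ DE ∩ AE ∥ CD]
   → D = (-2, -28)
3. B_x = 8/3  [2·signedArea(BED) = -76 ∩ DE · BC = -106]
4. B_y = -4/3  [2·signedArea(BED) = -76 ∩ DE · BC = -106]
   → B = (8/3, -4/3)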